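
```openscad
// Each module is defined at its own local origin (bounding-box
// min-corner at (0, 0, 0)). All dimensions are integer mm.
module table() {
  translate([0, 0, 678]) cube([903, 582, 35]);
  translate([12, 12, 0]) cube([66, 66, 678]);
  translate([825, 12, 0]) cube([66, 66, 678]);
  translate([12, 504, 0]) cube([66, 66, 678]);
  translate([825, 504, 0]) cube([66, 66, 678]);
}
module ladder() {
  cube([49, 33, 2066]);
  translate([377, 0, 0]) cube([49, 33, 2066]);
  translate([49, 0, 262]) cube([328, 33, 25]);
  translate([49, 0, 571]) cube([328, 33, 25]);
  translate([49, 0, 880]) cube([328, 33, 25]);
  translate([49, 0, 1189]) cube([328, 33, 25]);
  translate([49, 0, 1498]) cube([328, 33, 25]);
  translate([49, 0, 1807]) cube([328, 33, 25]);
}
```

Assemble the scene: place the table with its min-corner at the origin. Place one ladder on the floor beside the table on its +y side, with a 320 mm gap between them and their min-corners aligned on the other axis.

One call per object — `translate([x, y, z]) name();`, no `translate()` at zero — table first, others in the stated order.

table();
translate([0, 902, 0]) ladder();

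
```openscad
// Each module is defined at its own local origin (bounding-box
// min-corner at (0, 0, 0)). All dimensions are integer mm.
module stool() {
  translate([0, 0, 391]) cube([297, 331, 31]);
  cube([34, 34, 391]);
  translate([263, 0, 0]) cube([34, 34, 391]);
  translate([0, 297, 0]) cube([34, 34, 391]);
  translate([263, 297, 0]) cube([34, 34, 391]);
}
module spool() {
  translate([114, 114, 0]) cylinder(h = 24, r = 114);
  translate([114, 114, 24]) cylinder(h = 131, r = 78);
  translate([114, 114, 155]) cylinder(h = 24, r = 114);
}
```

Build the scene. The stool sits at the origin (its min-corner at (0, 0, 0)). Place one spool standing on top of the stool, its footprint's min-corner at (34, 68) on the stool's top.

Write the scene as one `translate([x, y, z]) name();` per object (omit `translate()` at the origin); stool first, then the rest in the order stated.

stool();
translate([34, 68, 422]) spool();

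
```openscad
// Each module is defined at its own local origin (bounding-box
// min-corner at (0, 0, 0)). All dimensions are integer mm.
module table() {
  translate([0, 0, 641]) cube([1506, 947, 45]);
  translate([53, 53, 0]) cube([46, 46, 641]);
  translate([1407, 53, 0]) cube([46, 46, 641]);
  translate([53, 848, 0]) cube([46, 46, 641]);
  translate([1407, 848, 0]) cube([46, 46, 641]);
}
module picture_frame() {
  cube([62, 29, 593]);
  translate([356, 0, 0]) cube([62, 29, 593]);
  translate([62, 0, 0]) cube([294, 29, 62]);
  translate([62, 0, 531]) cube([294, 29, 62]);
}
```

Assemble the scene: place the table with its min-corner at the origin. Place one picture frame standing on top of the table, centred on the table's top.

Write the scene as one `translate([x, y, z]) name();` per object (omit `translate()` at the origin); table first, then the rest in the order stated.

table();
translate([544, 459, 686]) picture_frame();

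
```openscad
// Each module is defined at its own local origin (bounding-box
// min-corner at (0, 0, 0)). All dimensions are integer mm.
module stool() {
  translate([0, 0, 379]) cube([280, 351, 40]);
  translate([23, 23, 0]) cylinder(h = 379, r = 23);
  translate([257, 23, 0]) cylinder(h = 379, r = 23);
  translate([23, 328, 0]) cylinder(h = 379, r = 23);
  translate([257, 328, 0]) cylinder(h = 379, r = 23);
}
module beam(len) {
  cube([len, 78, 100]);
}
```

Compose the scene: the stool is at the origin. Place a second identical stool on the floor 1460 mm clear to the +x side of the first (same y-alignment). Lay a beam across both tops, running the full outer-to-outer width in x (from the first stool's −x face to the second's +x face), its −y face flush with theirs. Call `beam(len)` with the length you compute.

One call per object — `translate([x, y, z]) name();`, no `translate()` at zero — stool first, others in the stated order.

stool();
translate([1740, 0, 0]) stool();
translate([0, 0, 419]) beam(2020);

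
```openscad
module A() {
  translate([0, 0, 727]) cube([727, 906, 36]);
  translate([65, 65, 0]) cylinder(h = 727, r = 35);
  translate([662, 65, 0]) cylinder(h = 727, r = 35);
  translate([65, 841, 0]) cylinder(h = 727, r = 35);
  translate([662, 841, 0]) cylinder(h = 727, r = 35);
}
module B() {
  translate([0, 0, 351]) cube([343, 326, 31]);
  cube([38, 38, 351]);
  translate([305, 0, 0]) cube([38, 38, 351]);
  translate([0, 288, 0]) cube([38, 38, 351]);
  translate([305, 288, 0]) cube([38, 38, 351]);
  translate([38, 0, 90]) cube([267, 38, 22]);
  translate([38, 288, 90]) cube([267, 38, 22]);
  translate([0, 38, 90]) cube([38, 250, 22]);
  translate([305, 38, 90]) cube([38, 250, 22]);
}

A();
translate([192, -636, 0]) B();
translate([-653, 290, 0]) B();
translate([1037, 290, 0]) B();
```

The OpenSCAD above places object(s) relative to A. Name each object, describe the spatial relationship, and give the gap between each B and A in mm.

A is a table. B is a stool. Three stools sit around the table at the −y, −x, +x sides. The gap between each stool and the table is 310 mm.

Each stool's nearest face is 310 mm from the table's bounding box.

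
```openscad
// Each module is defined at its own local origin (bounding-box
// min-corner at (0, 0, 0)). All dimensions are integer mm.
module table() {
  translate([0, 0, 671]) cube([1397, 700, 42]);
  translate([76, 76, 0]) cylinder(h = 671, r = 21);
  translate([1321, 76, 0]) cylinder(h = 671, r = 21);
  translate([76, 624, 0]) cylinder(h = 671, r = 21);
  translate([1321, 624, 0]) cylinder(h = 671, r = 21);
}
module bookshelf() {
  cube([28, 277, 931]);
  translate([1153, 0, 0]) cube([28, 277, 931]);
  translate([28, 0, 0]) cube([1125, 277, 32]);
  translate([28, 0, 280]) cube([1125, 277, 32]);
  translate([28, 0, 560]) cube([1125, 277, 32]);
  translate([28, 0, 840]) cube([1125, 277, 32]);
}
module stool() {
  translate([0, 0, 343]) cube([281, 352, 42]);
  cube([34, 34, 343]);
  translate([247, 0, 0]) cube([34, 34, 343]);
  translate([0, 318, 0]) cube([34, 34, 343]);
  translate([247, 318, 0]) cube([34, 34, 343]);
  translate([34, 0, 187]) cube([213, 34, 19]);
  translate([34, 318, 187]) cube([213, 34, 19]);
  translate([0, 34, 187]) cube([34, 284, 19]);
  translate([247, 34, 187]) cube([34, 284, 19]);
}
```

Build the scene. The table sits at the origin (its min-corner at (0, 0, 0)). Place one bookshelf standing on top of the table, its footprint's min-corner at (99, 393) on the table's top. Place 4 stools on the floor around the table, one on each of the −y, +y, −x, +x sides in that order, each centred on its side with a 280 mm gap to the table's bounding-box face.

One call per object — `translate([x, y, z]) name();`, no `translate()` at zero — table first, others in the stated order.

table();
translate([99, 393, 713]) bookshelf();
translate([558, -632, 0]) stool();
translate([558, 980, 0]) stool();
translate([-561, 174, 0]) stool();
translate([1677, 174, 0]) stool();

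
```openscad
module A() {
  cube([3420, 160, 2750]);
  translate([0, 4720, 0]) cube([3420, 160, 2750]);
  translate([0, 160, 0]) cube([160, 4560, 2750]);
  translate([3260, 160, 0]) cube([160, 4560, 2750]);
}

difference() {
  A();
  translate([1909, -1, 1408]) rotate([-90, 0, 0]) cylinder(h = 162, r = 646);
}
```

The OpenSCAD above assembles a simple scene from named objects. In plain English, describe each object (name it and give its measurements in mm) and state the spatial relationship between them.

A is a box-shaped house frame (walls only): outside footprint 3420×4880 mm, wall height 2750 mm, wall thickness 160 mm. The two y-facing walls run the full x-width; the two x-facing walls fit between the inner faces of the y-facing walls.

The house frame has a circular hole of radius 646 mm through its front wall, centred at (x = 1909, z = 1408).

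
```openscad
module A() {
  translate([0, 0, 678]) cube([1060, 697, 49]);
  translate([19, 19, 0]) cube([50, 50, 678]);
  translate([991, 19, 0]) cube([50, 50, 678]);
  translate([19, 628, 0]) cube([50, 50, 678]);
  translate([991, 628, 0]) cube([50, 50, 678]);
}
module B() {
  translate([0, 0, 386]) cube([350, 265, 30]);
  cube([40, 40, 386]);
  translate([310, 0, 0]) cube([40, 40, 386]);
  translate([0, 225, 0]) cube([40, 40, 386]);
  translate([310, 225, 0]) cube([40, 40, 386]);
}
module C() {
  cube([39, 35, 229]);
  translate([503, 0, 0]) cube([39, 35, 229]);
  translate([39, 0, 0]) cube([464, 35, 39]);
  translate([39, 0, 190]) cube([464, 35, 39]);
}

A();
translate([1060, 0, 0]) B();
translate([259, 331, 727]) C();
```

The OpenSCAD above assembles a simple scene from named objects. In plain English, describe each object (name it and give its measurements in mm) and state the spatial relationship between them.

A is a table: top 1060 mm (x) × 697 mm (y), 49 mm thick, upper face at z = 727 mm, on four 50×50 mm square legs, each inset 19 mm from the nearest pair of top edges, running from z = 0 to the bottom of the top.

B is a four-legged stool. The seat is a 350×265×30 mm slab whose top surface is at z = 416 mm; four square legs, each 40×40 mm in cross-section, run from the floor (z = 0) to the underside of the seat, each flush with a corner of the seat.

C is a picture frame with a 464×151 mm rectangular opening (x by z) and a uniform 39 mm border on every side. Frame depth is 35 mm along y. It is built from two vertical stiles running the full outside height and two horizontal rails spanning the gap between the stiles.

The stool is against the table's +x side, with their −y faces flush. The picture frame is on top of the table, centred.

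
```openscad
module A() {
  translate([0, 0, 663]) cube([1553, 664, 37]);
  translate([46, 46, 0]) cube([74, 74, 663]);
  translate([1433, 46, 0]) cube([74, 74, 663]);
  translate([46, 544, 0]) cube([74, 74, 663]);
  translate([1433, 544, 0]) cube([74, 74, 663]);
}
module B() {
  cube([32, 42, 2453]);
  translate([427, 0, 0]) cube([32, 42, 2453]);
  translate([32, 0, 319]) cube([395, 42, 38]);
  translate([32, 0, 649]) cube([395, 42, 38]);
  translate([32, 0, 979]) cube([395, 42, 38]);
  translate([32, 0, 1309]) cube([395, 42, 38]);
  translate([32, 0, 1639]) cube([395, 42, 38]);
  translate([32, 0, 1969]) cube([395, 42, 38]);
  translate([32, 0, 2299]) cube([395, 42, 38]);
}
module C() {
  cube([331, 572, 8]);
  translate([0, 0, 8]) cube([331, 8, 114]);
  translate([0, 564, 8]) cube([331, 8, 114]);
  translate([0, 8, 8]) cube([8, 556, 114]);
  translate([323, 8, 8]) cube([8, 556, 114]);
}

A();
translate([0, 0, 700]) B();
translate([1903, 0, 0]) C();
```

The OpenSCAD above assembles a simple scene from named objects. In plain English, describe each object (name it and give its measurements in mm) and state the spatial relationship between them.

A is a rectangular dining table. The top is 1553×664×37 mm with its upper surface at z = 700 mm. It stands on four 74×74 mm square legs, each inset 46 mm from the nearest pair of top edges, running from the floor to the underside of the top.

B is a straight ladder. Two 32×42 mm vertical rails, 2453 mm tall, stand 459 mm apart (outside-to-outside) with their front faces coplanar on the −y side. 7 rungs, each 42 mm deep and 38 mm tall, span between the inner faces of the rails, front faces flush with the rails. The lowest rung's underside is at z = 319 mm and rungs are spaced 330 mm apart (underside to underside).

C is an open-topped rectangular box: outside dimensions 331×572×122 mm, with a uniform wall and base thickness of 8 mm. The base is a full 331×572 slab on the floor; four walls sit on top of the base. The front and back walls (the −y and +y sides) span the full width; the two side walls fit between them.

The ladder is on top of the table. The open box is on the floor beside the table on its +x side.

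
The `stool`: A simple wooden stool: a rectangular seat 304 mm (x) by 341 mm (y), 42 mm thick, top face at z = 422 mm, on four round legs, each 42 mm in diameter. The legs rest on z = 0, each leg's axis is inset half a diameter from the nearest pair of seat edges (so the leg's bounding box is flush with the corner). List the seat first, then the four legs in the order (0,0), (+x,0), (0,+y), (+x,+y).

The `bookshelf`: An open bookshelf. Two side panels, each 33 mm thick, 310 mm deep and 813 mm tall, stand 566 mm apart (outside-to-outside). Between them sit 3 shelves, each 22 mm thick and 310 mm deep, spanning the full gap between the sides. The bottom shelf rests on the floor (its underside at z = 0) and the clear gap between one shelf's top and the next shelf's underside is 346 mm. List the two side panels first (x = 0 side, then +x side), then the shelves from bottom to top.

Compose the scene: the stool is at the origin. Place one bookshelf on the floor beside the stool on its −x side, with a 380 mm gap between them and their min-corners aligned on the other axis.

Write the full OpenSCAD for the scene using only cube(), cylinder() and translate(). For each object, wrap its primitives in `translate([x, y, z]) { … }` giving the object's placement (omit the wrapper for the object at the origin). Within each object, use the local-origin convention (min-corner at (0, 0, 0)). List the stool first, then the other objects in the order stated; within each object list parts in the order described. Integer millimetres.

translate([0, 0, 380]) cube([304, 341, 42]);
translate([21, 21, 0]) cylinder(h = 380, r = 21);
translate([283, 21, 0]) cylinder(h = 380, r = 21);
translate([21, 320, 0]) cylinder(h = 380, r = 21);
translate([283, 320, 0]) cylinder(h = 380, r = 21);
translate([-946, 0, 0]) {
  cube([33, 310, 813]);
  translate([533, 0, 0]) cube([33, 310, 813]);
  translate([33, 0, 0]) cube([500, 310, 22]);
  translate([33, 0, 368]) cube([500, 310, 22]);
  translate([33, 0, 736]) cube([500, 310, 22]);
}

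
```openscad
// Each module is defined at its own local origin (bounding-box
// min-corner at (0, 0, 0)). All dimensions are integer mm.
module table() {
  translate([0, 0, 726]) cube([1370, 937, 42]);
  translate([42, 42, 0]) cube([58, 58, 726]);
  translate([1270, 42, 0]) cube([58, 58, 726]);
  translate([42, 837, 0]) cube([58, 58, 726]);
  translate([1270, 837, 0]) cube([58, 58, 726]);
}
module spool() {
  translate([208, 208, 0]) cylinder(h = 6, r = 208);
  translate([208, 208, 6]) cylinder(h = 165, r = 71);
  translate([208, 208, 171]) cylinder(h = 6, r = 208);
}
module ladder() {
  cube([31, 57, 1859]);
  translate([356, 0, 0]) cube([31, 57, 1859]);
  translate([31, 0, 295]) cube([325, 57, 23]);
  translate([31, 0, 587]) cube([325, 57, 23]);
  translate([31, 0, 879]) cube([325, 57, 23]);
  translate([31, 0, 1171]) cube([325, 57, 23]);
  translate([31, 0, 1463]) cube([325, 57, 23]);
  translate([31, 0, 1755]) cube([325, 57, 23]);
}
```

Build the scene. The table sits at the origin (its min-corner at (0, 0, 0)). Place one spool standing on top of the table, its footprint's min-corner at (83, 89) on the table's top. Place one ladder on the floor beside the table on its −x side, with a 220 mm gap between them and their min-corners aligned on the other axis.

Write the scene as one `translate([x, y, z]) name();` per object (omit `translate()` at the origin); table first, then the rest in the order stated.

table();
translate([83, 89, 768]) spool();
translate([-607, 0, 0]) ladder();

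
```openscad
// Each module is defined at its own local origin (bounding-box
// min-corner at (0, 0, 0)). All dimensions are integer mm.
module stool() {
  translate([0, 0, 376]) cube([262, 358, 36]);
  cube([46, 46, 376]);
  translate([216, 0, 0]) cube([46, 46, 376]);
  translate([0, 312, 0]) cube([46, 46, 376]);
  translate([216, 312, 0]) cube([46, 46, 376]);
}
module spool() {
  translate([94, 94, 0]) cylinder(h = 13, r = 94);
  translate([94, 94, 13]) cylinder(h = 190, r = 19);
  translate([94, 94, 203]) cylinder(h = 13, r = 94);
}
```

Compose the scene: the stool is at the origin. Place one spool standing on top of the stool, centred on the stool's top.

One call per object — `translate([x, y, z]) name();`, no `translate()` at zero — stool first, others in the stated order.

stool();
translate([37, 85, 412]) spool();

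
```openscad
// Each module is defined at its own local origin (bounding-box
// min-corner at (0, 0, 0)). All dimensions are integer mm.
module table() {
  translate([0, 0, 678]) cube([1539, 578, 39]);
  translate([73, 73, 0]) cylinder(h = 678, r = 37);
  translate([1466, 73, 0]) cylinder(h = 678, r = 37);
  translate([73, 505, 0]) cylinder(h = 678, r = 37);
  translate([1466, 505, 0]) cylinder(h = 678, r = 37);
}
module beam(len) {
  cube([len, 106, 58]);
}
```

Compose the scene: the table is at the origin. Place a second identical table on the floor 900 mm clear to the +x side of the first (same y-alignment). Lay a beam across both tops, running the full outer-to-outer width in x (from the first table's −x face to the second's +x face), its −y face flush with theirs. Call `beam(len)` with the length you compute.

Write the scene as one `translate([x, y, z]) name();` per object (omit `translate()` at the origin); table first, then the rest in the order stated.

table();
translate([2439, 0, 0]) table();
translate([0, 0, 717]) beam(3978);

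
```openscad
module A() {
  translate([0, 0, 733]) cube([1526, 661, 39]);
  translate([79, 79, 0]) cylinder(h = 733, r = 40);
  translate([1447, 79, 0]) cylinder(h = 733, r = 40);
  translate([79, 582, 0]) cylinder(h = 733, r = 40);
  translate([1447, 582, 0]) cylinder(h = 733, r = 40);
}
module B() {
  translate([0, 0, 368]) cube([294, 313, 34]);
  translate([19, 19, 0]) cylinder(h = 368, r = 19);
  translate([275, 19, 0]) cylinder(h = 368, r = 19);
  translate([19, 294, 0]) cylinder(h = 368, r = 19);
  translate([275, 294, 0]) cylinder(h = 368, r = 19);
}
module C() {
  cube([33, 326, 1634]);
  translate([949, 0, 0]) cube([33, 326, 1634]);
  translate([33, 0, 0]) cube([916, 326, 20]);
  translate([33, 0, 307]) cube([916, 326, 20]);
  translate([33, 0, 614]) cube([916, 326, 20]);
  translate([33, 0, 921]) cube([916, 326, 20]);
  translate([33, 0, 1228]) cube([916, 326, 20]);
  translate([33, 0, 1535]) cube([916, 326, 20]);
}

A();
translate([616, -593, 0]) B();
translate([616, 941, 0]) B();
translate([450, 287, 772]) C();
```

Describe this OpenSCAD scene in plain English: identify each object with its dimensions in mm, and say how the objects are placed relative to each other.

A is a table: top 1526 mm (x) × 661 mm (y), 39 mm thick, upper face at z = 772 mm, on four round legs of 80 mm diameter, each leg's bounding box inset 39 mm from the nearest pair of top edges, running from z = 0 to the bottom of the top.

B is a four-legged stool. The seat is 294×313 mm, 34 mm thick, top at z = 402 mm. It stands on four round legs, each 38 mm in diameter, from z = 0 to the seat underside, each leg's axis is inset half a diameter from the nearest pair of seat edges (so the leg's bounding box is flush with the corner).

C is an open bookshelf. Two side panels, each 33 mm thick, 326 mm deep and 1634 mm tall, stand 982 mm apart (outside-to-outside). Between them sit 6 shelves, each 20 mm thick and 326 mm deep, spanning the full gap between the sides. The bottom shelf rests on the floor (its underside at z = 0) and the clear gap between one shelf's top and the next shelf's underside is 287 mm.

Two stools sit around the table at the −y, +y sides. The bookshelf is on top of the table.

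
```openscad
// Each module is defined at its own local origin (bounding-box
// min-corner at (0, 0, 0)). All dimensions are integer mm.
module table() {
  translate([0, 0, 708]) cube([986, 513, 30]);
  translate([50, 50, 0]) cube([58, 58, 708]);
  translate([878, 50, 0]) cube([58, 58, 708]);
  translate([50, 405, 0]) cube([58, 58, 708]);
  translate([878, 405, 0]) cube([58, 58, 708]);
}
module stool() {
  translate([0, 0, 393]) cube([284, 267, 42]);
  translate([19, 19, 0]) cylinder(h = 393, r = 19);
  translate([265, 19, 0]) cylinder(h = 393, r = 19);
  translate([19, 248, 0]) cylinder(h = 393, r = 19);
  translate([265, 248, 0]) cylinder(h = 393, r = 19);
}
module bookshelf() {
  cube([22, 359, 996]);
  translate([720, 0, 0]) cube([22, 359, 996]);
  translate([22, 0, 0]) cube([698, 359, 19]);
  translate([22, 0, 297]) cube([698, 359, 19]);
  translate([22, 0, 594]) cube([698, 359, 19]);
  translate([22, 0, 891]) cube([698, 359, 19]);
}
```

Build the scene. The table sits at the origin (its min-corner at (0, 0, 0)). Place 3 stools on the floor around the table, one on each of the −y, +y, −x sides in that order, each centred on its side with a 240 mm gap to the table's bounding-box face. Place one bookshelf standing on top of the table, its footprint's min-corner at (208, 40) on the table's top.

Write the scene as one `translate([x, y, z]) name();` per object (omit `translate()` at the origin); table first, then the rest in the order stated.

table();
translate([351, -507, 0]) stool();
translate([351, 753, 0]) stool();
translate([-524, 123, 0]) stool();
translate([208, 40, 738]) bookshelf();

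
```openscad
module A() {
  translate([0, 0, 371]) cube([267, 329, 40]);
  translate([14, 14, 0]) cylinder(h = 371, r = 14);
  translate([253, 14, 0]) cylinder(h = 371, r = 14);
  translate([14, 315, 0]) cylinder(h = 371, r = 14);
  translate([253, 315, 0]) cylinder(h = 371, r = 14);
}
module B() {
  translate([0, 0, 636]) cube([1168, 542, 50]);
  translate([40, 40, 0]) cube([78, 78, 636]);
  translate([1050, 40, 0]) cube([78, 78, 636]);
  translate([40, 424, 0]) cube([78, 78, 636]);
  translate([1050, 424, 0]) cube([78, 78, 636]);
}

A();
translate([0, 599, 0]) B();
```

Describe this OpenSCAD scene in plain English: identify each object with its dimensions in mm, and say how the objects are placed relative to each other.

A is a four-legged stool. The seat is 267×329 mm, 40 mm thick, top at z = 411 mm. It stands on four round legs, each 28 mm in diameter, from z = 0 to the seat underside, each leg's axis is inset half a diameter from the nearest pair of seat edges (so the leg's bounding box is flush with the corner).

B is a table with a 1168×542 mm rectangular top, 50 mm thick, top surface at z = 686 mm, supported by four 78×78 mm square legs, each inset 40 mm from the nearest pair of top edges, running from the floor.

The table is on the floor beside the stool on its +y side.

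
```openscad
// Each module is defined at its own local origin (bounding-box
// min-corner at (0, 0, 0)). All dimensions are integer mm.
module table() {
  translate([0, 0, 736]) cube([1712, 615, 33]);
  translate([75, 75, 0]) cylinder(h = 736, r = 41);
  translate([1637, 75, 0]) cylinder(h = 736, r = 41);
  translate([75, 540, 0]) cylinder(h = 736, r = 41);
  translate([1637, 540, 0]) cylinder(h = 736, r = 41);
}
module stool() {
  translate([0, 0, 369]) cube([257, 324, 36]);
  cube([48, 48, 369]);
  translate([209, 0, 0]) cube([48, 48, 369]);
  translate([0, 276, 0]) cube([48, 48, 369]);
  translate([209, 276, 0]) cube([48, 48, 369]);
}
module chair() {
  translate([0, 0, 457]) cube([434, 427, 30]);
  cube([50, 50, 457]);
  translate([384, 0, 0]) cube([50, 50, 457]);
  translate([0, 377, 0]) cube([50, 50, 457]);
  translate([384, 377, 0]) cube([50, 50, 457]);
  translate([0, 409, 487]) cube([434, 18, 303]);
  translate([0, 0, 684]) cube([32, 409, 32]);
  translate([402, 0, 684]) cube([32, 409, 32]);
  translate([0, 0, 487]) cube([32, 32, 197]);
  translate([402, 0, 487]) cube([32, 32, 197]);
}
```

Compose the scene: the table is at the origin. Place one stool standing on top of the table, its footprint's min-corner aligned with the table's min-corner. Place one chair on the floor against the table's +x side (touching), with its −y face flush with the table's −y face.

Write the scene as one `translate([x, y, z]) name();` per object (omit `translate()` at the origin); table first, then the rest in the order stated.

table();
translate([0, 0, 769]) stool();
translate([1712, 0, 0]) chair();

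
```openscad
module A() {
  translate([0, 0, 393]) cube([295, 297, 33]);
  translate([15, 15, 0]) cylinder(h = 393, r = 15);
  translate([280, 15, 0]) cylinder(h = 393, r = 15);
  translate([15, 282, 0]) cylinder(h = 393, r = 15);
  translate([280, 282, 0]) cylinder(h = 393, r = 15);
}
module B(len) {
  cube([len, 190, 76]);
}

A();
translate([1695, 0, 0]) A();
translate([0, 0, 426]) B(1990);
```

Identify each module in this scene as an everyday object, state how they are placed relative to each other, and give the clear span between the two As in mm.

Second stool starts at x = 1695; first ends at x = 295; clear span = 1695 − 295 = 1400 mm.

A is a stool. B is a beam. A beam spans the tops of two stools. The clear span between the two stools is 1400 mm.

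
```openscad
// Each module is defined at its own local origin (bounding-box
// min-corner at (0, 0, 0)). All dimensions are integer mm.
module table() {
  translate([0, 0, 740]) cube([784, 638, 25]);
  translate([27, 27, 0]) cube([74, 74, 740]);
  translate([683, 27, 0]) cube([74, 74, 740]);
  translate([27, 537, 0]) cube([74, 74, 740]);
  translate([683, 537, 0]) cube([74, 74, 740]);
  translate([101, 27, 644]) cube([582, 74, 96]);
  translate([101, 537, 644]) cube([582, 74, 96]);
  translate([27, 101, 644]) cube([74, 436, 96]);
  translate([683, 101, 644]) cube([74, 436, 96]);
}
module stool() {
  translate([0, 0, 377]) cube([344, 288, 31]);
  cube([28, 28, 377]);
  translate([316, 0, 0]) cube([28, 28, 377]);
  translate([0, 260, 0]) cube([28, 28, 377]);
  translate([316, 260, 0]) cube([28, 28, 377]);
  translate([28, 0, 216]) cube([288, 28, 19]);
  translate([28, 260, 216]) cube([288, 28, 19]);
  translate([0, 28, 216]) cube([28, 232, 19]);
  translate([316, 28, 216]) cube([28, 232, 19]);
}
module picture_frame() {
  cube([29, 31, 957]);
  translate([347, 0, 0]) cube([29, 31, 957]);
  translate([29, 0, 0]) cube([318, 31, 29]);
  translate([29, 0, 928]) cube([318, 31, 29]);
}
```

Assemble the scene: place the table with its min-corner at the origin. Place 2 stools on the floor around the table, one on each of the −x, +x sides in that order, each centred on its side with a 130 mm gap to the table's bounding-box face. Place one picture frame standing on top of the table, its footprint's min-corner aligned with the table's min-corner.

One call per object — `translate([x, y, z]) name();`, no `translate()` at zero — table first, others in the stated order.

table();
translate([-474, 175, 0]) stool();
translate([914, 175, 0]) stool();
translate([0, 0, 765]) picture_frame();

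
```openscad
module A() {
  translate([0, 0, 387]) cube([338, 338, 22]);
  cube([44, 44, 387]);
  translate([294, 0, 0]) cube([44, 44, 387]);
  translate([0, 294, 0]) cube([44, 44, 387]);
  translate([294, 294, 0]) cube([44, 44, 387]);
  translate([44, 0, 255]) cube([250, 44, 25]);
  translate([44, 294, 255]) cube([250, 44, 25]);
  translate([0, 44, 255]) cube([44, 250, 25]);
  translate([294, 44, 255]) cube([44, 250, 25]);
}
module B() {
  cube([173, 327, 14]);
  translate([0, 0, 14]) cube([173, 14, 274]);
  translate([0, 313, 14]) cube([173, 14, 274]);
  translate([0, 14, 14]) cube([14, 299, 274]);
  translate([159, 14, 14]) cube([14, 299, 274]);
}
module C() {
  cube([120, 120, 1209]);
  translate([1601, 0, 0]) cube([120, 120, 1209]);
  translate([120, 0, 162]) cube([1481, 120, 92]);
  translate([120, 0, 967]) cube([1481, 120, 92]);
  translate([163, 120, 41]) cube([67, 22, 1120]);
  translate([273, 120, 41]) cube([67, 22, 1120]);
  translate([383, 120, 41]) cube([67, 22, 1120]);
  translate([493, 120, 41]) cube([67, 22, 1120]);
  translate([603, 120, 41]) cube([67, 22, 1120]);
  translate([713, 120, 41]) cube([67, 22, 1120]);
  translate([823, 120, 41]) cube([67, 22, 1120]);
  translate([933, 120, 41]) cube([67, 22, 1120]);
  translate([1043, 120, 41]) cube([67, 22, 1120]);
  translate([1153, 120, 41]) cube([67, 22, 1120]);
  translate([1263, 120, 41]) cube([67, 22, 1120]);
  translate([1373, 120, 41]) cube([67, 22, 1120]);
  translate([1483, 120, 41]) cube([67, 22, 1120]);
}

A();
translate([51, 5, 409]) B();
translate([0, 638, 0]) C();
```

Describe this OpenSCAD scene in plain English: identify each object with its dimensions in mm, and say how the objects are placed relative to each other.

A is a simple wooden stool: a rectangular seat 338 mm (x) by 338 mm (y), 22 mm thick, top face at z = 409 mm, on four square legs, each 44×44 mm in cross-section. The legs rest on z = 0, each flush with a corner of the seat. Four stretchers, 44 mm wide and 25 mm tall, connect adjacent legs with their undersides at z = 255 mm, each running between the inner faces of the legs it joins and aligned with the legs' outer faces on the other axis.

B is an open-topped rectangular box: outside dimensions 173×327×288 mm, with a uniform wall and base thickness of 14 mm. The base is a full 173×327 slab on the floor; four walls sit on top of the base. The front and back walls (the −y and +y sides) span the full width; the two side walls fit between them.

C is a fence section. Two 120×120 mm posts, 1209 mm tall, stand on the floor with a clear span of 1481 mm between their inner faces. Two horizontal rails of 120×92 mm section span the gap between the posts with their undersides at z = 162 mm and z = 967 mm, flush with the posts' −y face. 13 pickets, each 67 mm wide, 22 mm thick and 1120 mm tall, are fixed to the +y face of the rails with their bottoms at z = 41 mm, evenly spaced across the span with equal gaps (rounded down to the nearest mm) at the −x end and between each pair — any rounding remainder accumulates at the +x end.

The open box is on top of the stool. The fence section is on the floor beside the stool on its +y side.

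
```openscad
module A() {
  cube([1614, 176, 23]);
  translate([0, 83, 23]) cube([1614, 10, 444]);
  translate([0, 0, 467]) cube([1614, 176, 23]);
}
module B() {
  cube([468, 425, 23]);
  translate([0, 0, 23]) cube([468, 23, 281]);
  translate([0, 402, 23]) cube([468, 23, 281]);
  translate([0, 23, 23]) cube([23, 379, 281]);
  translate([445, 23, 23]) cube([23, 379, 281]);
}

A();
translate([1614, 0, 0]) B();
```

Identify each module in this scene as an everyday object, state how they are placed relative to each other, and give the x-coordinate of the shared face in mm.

A is an I-beam. B is an open box. The open box is against the I-beam's +x side, with their −y faces flush. The x-coordinate of the shared face is 1614 mm.

The I-beam's +x face and the open box's −x face are both at x = 1614 mm.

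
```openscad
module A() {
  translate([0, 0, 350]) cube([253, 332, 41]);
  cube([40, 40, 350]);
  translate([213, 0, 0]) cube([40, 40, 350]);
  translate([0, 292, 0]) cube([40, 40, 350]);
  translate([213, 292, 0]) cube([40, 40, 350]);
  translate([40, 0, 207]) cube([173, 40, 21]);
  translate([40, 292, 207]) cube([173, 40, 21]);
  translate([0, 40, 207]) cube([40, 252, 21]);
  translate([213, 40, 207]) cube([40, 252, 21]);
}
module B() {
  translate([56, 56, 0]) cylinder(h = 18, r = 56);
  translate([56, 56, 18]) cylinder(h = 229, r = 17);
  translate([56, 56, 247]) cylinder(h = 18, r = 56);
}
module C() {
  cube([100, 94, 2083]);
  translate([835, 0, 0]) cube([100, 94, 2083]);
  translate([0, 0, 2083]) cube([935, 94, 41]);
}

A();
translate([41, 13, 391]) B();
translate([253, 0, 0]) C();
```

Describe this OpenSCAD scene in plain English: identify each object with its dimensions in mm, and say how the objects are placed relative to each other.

A is a simple wooden stool: a rectangular seat 253 mm (x) by 332 mm (y), 41 mm thick, top face at z = 391 mm, on four square legs, each 40×40 mm in cross-section. The legs rest on z = 0, each flush with a corner of the seat. Four stretchers, 40 mm wide and 21 mm tall, connect adjacent legs with their undersides at z = 207 mm, each running between the inner faces of the legs it joins and aligned with the legs' outer faces on the other axis.

B is a spool: two coaxial disc flanges of radius 56 mm and thickness 18 mm, joined by a core cylinder of radius 17 mm and height 229 mm. The lower flange rests on z = 0 and the three cylinders share a vertical axis.

C is a door frame. The clear opening is 735 mm wide and 2083 mm high. Two 100 mm wide jambs, 94 mm deep, stand either side of the opening from the floor to the top of the opening. A 41 mm thick head sits across the top of both jambs, spanning the full outside width of the frame.

The spool is on top of the stool. The door frame is against the stool's +x side, with their −y faces flush.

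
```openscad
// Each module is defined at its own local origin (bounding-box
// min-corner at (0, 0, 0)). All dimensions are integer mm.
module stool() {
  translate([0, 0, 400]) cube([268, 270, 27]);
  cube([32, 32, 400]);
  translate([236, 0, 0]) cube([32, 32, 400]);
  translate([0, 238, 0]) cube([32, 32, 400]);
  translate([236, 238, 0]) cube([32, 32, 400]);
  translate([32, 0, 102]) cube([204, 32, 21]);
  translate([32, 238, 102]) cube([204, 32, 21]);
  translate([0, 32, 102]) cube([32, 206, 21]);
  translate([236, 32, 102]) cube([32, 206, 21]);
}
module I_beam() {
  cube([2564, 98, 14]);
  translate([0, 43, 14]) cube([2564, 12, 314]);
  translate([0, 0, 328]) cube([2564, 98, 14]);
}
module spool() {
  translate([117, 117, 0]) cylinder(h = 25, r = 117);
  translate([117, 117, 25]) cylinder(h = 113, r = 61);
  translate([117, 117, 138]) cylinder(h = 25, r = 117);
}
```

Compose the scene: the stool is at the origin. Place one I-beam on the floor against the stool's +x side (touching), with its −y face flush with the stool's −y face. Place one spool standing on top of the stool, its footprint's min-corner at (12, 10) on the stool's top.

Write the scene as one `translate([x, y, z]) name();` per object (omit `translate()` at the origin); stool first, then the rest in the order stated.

stool();
translate([268, 0, 0]) I_beam();
translate([12, 10, 427]) spool();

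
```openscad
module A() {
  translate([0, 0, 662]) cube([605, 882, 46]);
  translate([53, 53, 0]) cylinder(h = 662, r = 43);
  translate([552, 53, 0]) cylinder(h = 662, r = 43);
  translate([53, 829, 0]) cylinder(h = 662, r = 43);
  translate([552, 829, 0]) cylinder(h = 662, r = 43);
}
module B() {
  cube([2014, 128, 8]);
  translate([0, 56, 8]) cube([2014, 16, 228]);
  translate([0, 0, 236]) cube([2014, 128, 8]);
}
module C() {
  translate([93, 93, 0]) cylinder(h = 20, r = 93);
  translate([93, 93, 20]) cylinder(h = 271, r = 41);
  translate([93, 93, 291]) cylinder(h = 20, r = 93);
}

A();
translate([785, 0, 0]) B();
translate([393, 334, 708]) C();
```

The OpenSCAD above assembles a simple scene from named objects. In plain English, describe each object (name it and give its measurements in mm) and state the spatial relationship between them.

A is a table with a 605×882 mm rectangular top, 46 mm thick, top surface at z = 708 mm, supported by four round legs of 86 mm diameter, each leg's bounding box inset 10 mm from the nearest pair of top edges, running from the floor.

B is an I-beam lying along x, 2014 mm long. Overall section height 244 mm. Two flanges 128 mm wide (y) and 8 mm thick, one on the floor and one at the top; a web 16 mm thick runs between them, centred on the flange width.

C is a spool: two coaxial disc flanges of radius 93 mm and thickness 20 mm, joined by a core cylinder of radius 41 mm and height 271 mm. The lower flange rests on z = 0 and the three cylinders share a vertical axis.

The I-beam is on the floor beside the table on its +x side. The spool is on top of the table.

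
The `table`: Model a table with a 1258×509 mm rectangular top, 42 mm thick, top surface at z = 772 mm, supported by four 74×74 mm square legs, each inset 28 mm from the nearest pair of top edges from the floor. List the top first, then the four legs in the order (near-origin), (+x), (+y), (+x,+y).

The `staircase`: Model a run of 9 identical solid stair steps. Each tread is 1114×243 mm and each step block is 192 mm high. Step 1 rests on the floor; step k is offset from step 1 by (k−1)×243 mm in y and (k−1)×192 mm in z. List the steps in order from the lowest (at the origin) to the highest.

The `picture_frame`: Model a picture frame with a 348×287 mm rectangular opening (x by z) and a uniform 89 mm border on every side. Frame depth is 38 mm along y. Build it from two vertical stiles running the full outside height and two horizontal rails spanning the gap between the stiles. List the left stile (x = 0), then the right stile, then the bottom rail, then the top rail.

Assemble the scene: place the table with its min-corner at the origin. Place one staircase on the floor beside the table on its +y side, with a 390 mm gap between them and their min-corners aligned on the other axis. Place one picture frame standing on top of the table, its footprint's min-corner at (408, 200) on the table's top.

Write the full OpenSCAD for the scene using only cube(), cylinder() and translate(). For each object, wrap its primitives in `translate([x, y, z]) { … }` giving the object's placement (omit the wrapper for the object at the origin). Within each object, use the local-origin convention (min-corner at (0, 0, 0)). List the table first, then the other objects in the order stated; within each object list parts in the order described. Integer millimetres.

translate([0, 0, 730]) cube([1258, 509, 42]);
translate([28, 28, 0]) cube([74, 74, 730]);
translate([1156, 28, 0]) cube([74, 74, 730]);
translate([28, 407, 0]) cube([74, 74, 730]);
translate([1156, 407, 0]) cube([74, 74, 730]);
translate([0, 899, 0]) {
  cube([1114, 243, 192]);
  translate([0, 243, 192]) cube([1114, 243, 192]);
  translate([0, 486, 384]) cube([1114, 243, 192]);
  translate([0, 729, 576]) cube([1114, 243, 192]);
  translate([0, 972, 768]) cube([1114, 243, 192]);
  translate([0, 1215, 960]) cube([1114, 243, 192]);
  translate([0, 1458, 1152]) cube([1114, 243, 192]);
  translate([0, 1701, 1344]) cube([1114, 243, 192]);
  translate([0, 1944, 1536]) cube([1114, 243, 192]);
}
translate([408, 200, 772]) {
  cube([89, 38, 465]);
  translate([437, 0, 0]) cube([89, 38, 465]);
  translate([89, 0, 0]) cube([348, 38, 89]);
  translate([89, 0, 376]) cube([348, 38, 89]);
}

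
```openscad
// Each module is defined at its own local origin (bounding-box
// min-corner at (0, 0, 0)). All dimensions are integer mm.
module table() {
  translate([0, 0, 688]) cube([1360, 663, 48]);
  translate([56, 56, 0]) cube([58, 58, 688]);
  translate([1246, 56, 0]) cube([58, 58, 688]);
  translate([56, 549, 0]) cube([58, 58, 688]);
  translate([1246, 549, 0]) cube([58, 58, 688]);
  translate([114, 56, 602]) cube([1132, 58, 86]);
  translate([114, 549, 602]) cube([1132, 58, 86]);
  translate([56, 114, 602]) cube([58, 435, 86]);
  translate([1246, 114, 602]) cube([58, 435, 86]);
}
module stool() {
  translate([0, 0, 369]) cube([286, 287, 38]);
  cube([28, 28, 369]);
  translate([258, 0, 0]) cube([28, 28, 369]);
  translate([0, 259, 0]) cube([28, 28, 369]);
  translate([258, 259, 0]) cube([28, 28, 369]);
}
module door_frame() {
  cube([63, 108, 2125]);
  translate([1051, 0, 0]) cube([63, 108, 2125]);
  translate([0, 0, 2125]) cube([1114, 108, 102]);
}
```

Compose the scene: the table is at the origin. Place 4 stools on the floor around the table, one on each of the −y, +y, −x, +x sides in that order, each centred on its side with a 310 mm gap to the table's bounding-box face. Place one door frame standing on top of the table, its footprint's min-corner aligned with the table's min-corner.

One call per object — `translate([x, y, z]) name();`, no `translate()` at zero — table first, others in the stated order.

table();
translate([537, -597, 0]) stool();
translate([537, 973, 0]) stool();
translate([-596, 188, 0]) stool();
translate([1670, 188, 0]) stool();
translate([0, 0, 736]) door_frame();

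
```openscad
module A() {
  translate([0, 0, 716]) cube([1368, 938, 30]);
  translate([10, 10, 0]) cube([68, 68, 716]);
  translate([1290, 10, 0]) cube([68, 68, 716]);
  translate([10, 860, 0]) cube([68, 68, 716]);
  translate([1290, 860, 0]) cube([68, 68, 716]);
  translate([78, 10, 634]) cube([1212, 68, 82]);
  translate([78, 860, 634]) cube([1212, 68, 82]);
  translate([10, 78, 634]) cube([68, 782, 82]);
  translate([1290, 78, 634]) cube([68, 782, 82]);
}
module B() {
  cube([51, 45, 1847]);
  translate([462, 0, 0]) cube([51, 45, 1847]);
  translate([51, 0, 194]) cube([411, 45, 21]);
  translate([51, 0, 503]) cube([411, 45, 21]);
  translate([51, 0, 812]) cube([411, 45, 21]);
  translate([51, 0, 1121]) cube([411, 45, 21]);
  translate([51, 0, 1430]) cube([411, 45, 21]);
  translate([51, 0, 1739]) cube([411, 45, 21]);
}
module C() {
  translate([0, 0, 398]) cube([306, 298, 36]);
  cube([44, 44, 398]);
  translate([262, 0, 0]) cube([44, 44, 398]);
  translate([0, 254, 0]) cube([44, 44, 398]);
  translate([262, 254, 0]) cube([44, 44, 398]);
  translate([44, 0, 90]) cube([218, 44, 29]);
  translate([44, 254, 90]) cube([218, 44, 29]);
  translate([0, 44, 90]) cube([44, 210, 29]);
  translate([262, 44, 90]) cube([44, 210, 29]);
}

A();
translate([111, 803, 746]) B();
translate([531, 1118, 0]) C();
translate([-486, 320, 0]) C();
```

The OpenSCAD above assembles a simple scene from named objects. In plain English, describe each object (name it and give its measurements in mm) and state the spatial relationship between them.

A is a table with a 1368×938 mm rectangular top, 30 mm thick, top surface at z = 746 mm, supported by four 68×68 mm square legs, each inset 10 mm from the nearest pair of top edges, running from the floor. Four apron rails, 68 mm thick and 82 mm tall, run between adjacent legs with their top edges flush with the underside of the top and their outer faces flush with the legs' outer faces.

B is a wooden ladder with two side rails of 51×45 mm section and 1847 mm height, set 513 mm apart overall. Between them run 6 rectangular rungs (45 mm deep, 21 mm thick), front faces flush with the rails' −y face. The bottom of the first rung is 194 mm above the floor and each subsequent rung is 309 mm higher than the one below.

C is a four-legged stool. The seat is a 306×298×36 mm slab whose top surface is at z = 434 mm; four square legs, each 44×44 mm in cross-section, run from the floor (z = 0) to the underside of the seat, each flush with a corner of the seat. Four stretchers, 44 mm wide and 29 mm tall, connect adjacent legs with their undersides at z = 90 mm, each running between the inner faces of the legs it joins and aligned with the legs' outer faces on the other axis.

The ladder is on top of the table. Two stools sit around the table at the +y, −x sides.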